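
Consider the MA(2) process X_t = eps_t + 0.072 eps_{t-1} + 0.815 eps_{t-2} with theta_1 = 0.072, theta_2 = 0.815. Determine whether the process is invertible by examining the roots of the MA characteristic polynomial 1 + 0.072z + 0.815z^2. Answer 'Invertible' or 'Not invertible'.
\text{Invertible}

The MA(q) characteristic polynomial is P(z) = 1 + 0.072z + 0.815z^2.
Invertibility requires all roots to lie outside the unit circle, i.e. |z| > 1 for every root.
Set 1 + (0.072) z + (0.815) z^2 = 0, i.e. a z^2 + b z + c = 0 with a = 0.815, b = 0.072, c = 1.
Discriminant D = b^2 - 4ac = (0.072)^2 - 4*(0.815)*1 = 0.005184 - (3.26) = -3.254816.
D < 0, so the roots are the complex-conjugate pair z = (-b +/- i sqrt(-D)) / (2a) = -0.0442 +/- 1.1068i.
For a conjugate pair |z|^2 = z * conj(z) = (product of roots) = c/a = 1/(0.815) = 1.226994, so |z| = sqrt(1.226994) = 1.1077 for both roots.
Moduli of all roots: 1.1077, 1.1077.
All moduli strictly greater than 1? Yes.
Verdict: Invertible.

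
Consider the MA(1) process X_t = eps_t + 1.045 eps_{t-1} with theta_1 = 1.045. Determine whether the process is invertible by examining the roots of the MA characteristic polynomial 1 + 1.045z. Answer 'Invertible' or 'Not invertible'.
\text{Not invertible}

The MA(q) characteristic polynomial is P(z) = 1 + 1.045z.
Invertibility requires all roots to lie outside the unit circle, i.e. |z| > 1 for every root.
This is linear in z: 1 + (1.045) z = 0  =>  z = -1/(1.045) = -0.956938,  |z| = 0.956938.
Moduli of all roots: 0.9569.
All moduli strictly greater than 1? No.
Verdict: Not invertible.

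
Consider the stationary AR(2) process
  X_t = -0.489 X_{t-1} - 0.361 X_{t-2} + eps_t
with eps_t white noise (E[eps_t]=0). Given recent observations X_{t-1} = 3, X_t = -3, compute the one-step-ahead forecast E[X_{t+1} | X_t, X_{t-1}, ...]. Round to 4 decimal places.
E[X_{t+1} \mid \mathcal F_t] = 0.3840

For an AR(p) model X_t = c + sum_i phi_i X_{t-i} + eps_t, the
one-step-ahead conditional mean is
  E[X_{t+1} | X_t, ...] = c + sum_i phi_i X_{t+1-i}.
Substitute known values:
  E[X_{t+1} | ...] = (-0.489) * (-3) + (-0.361) * (3)
                   = 0.3840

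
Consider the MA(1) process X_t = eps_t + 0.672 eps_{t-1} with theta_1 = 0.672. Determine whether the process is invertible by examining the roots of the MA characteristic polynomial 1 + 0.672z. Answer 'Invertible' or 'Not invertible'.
\text{Invertible}

The MA(q) characteristic polynomial is P(z) = 1 + 0.672z.
Invertibility requires all roots to lie outside the unit circle, i.e. |z| > 1 for every root.
This is linear in z: 1 + (0.672) z = 0  =>  z = -1/(0.672) = -1.488095,  |z| = 1.488095.
Moduli of all roots: 1.4881.
All moduli strictly greater than 1? Yes.
Verdict: Invertible.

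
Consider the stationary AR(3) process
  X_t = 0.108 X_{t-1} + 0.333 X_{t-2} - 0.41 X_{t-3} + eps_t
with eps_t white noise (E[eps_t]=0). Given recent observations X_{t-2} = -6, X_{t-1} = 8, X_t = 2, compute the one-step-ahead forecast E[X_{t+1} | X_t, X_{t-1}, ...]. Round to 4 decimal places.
E[X_{t+1} \mid \mathcal F_t] = 5.3400

For an AR(p) model X_t = c + sum_i phi_i X_{t-i} + eps_t, the
one-step-ahead conditional mean is
  E[X_{t+1} | X_t, ...] = c + sum_i phi_i X_{t+1-i}.
Substitute known values:
  E[X_{t+1} | ...] = (0.108) * (2) + (0.333) * (8) + (-0.41) * (-6)
                   = 5.3400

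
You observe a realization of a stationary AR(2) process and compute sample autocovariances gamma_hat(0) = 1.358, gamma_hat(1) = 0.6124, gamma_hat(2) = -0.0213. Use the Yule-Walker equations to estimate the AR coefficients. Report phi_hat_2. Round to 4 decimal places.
\hat\phi_{2} = -0.2750

The Yule-Walker equations for an AR(p) process read, in matrix form,
  Gamma_p phi = r_p,   with   (Gamma_p)_{ij} = gamma(|i - j|),
                       (r_p)_i = gamma(i),   i,j = 1..p.
Substitute the sample gammas (Toeplitz matrix and right-hand side of size 2):
  Gamma_p = [[1.358, 0.6124], [0.6124, 1.358]]
  r_p     = [0.6124, -0.0213]
Written out:
  1.358 phi_1 + 0.6124 phi_2 = 0.6124
  0.6124 phi_1 + 1.358 phi_2 = -0.0213
Solve by Cramer's rule:
  det = gamma(0)^2 - gamma(1)^2 = (1.358)^2 - (0.6124)^2 = 1.844164 - 0.37503376 = 1.46913024
  phi_hat_1 = [gamma(1) gamma(0) - gamma(1) gamma(2)] / det = [(0.6124)(1.358) - (0.6124)(-0.0213)] / 1.46913024 = 0.84468332 / 1.46913024 = 0.575
  phi_hat_2 = [gamma(0) gamma(2) - gamma(1)^2] / det = [(1.358)(-0.0213) - (0.6124)^2] / 1.46913024 = -0.40395916 / 1.46913024 = -0.275
So phi_hat = [0.5750, -0.2750].
Therefore phi_hat_2 = -0.2750.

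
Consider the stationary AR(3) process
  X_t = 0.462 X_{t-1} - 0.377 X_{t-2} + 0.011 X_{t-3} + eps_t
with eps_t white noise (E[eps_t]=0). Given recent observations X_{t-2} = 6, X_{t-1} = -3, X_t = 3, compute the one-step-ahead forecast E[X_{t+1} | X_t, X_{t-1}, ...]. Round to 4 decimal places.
E[X_{t+1} \mid \mathcal F_t] = 2.5830

For an AR(p) model X_t = c + sum_i phi_i X_{t-i} + eps_t, the
one-step-ahead conditional mean is
  E[X_{t+1} | X_t, ...] = c + sum_i phi_i X_{t+1-i}.
Substitute known values:
  E[X_{t+1} | ...] = (0.462) * (3) + (-0.377) * (-3) + (0.011) * (6)
                   = 2.5830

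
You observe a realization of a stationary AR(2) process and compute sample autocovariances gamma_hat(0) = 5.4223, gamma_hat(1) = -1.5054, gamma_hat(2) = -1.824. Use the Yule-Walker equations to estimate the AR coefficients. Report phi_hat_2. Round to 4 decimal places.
\hat\phi_{2} = -0.4480

The Yule-Walker equations for an AR(p) process read, in matrix form,
  Gamma_p phi = r_p,   with   (Gamma_p)_{ij} = gamma(|i - j|),
                       (r_p)_i = gamma(i),   i,j = 1..p.
Substitute the sample gammas (Toeplitz matrix and right-hand side of size 2):
  Gamma_p = [[5.4223, -1.5054], [-1.5054, 5.4223]]
  r_p     = [-1.5054, -1.824]
Written out:
  5.4223 phi_1 - 1.5054 phi_2 = -1.5054
  -1.5054 phi_1 + 5.4223 phi_2 = -1.824
Solve by Cramer's rule:
  det = gamma(0)^2 - gamma(1)^2 = (5.4223)^2 - (-1.5054)^2 = 29.40133729 - 2.26622916 = 27.13510813
  phi_hat_1 = [gamma(1) gamma(0) - gamma(1) gamma(2)] / det = [(-1.5054)(5.4223) - (-1.5054)(-1.824)] / 27.13510813 = -10.90858002 / 27.13510813 = -0.402
  phi_hat_2 = [gamma(0) gamma(2) - gamma(1)^2] / det = [(5.4223)(-1.824) - (-1.5054)^2] / 27.13510813 = -12.15650436 / 27.13510813 = -0.448
So phi_hat = [-0.4020, -0.4480].
Therefore phi_hat_2 = -0.4480.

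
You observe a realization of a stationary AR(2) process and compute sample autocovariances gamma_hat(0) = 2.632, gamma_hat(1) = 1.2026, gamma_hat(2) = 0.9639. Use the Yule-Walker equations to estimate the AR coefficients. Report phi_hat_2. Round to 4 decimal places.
\hat\phi_{2} = 0.1990

The Yule-Walker equations for an AR(p) process read, in matrix form,
  Gamma_p phi = r_p,   with   (Gamma_p)_{ij} = gamma(|i - j|),
                       (r_p)_i = gamma(i),   i,j = 1..p.
Substitute the sample gammas (Toeplitz matrix and right-hand side of size 2):
  Gamma_p = [[2.632, 1.2026], [1.2026, 2.632]]
  r_p     = [1.2026, 0.9639]
Written out:
  2.632 phi_1 + 1.2026 phi_2 = 1.2026
  1.2026 phi_1 + 2.632 phi_2 = 0.9639
Solve by Cramer's rule:
  det = gamma(0)^2 - gamma(1)^2 = (2.632)^2 - (1.2026)^2 = 6.927424 - 1.44624676 = 5.48117724
  phi_hat_1 = [gamma(1) gamma(0) - gamma(1) gamma(2)] / det = [(1.2026)(2.632) - (1.2026)(0.9639)] / 5.48117724 = 2.00605706 / 5.48117724 = 0.366
  phi_hat_2 = [gamma(0) gamma(2) - gamma(1)^2] / det = [(2.632)(0.9639) - (1.2026)^2] / 5.48117724 = 1.09073804 / 5.48117724 = 0.199
So phi_hat = [0.3660, 0.1990].
Therefore phi_hat_2 = 0.1990.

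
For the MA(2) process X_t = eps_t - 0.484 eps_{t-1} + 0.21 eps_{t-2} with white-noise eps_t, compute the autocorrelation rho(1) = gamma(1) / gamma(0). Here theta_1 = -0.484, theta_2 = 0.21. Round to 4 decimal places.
\rho(1) = -0.4581

For an MA(q) process with theta_0 = 1, the autocovariance is
  gamma(k) = sigma^2 * sum_{i=0..q-k} theta_i * theta_{i+k},
and rho(k) = gamma(k) / gamma(0). Sigma^2 cancels.
  numerator   = (1)*(-0.484) + (-0.484)*(0.21) = -0.58564.
  denominator = (1)^2 + (-0.484)^2 + (0.21)^2 = 1.278356.
  rho(1) = -0.58564 / 1.278356 = -0.4581.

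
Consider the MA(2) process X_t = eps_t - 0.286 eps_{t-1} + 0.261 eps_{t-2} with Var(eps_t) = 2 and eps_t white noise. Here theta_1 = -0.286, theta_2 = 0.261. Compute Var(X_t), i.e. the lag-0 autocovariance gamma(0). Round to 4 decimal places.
\gamma(0) = 2.2998

For an MA(q) process X_t = eps_t + sum_i theta_i eps_{t-i} with
Var(eps_t) = sigma^2, the variance is
  gamma(0) = sigma^2 * (1 + sum_i theta_i^2).
  sum_i theta_i^2 = (-0.286)^2 + (0.261)^2 = 0.081796 + 0.068121 = 0.149917.
  gamma(0) = 2 * (1 + 0.149917) = 2 * 1.149917 = 2.299834, which rounds to 2.2998.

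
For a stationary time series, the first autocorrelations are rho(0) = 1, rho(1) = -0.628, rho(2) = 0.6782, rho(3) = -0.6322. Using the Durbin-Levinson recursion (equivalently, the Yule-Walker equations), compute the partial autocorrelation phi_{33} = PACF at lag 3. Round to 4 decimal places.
\phi_{33} = -0.2361

The PACF at lag k is phi_{kk}, the last component of the solution
to the Yule-Walker system G_k phi = r_k where
  (G_k)_{ij} = rho(|i - j|), (r_k)_i = rho(i), i,j = 1..k.
Equivalently, Durbin-Levinson gives phi_{kk} iteratively:
  phi_{11} = rho(1)
  phi_{kk} = [rho(k) - sum_{j=1..k-1} phi_{k-1,j} rho(k-j)]
            / [1 - sum_{j=1..k-1} phi_{k-1,j} rho(j)],
  phi_{k,j} = phi_{k-1,j} - phi_{kk} phi_{k-1,k-j},  j = 1..k-1.
Step k = 1:
  phi_11 = rho(1) = -0.628.
Step k = 2:
  phi_22 = [rho(2) - phi_11 rho(1)] / [1 - phi_11 rho(1)] = [0.6782 - (-0.628)(-0.628)] / [1 - (-0.628)(-0.628)]
         = 0.283816 / 0.605616 = 0.46864.
  Update: phi_21 = phi_11 - phi_22 phi_11 = -0.628 - (0.46864)(-0.628) = -0.333694.
Step k = 3:
  phi_33 = [rho(3) - phi_21 rho(2) - phi_22 rho(1)] / [1 - phi_21 rho(1) - phi_22 rho(2)]
    numerator   = -0.6322 - (-0.333694)(0.6782) - (0.46864)(-0.628) = -0.11158272
    denominator = 1 - (-0.333694)(-0.628) - (0.46864)(0.6782) = 0.47260841
  phi_33 = -0.11158272 / 0.47260841 = -0.2361.
Therefore phi_{33} = -0.2361.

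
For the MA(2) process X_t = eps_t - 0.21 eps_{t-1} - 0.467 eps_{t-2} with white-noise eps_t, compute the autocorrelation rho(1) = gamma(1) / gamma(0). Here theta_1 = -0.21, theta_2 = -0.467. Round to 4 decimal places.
\rho(1) = -0.0887

For an MA(q) process with theta_0 = 1, the autocovariance is
  gamma(k) = sigma^2 * sum_{i=0..q-k} theta_i * theta_{i+k},
and rho(k) = gamma(k) / gamma(0). Sigma^2 cancels.
  numerator   = (1)*(-0.21) + (-0.21)*(-0.467) = -0.11193.
  denominator = (1)^2 + (-0.21)^2 + (-0.467)^2 = 1.262189.
  rho(1) = -0.11193 / 1.262189 = -0.0887.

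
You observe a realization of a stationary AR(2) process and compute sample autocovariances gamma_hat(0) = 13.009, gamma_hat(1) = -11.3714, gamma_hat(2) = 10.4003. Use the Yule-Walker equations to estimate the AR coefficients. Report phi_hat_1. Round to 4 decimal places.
\hat\phi_{1} = -0.7430

The Yule-Walker equations for an AR(p) process read, in matrix form,
  Gamma_p phi = r_p,   with   (Gamma_p)_{ij} = gamma(|i - j|),
                       (r_p)_i = gamma(i),   i,j = 1..p.
Substitute the sample gammas (Toeplitz matrix and right-hand side of size 2):
  Gamma_p = [[13.009, -11.3714], [-11.3714, 13.009]]
  r_p     = [-11.3714, 10.4003]
Written out:
  13.009 phi_1 - 11.3714 phi_2 = -11.3714
  -11.3714 phi_1 + 13.009 phi_2 = 10.4003
Solve by Cramer's rule:
  det = gamma(0)^2 - gamma(1)^2 = (13.009)^2 - (-11.3714)^2 = 169.234081 - 129.30873796 = 39.92534304
  phi_hat_1 = [gamma(1) gamma(0) - gamma(1) gamma(2)] / det = [(-11.3714)(13.009) - (-11.3714)(10.4003)] / 39.92534304 = -29.66457118 / 39.92534304 = -0.743
  phi_hat_2 = [gamma(0) gamma(2) - gamma(1)^2] / det = [(13.009)(10.4003) - (-11.3714)^2] / 39.92534304 = 5.98876474 / 39.92534304 = 0.15
So phi_hat = [-0.7430, 0.1500].
Therefore phi_hat_1 = -0.7430.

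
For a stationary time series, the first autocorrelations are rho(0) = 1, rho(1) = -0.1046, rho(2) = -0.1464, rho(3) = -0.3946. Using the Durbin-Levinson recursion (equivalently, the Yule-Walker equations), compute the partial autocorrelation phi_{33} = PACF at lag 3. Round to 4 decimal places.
\phi_{33} = -0.4450

The PACF at lag k is phi_{kk}, the last component of the solution
to the Yule-Walker system G_k phi = r_k where
  (G_k)_{ij} = rho(|i - j|), (r_k)_i = rho(i), i,j = 1..k.
Equivalently, Durbin-Levinson gives phi_{kk} iteratively:
  phi_{11} = rho(1)
  phi_{kk} = [rho(k) - sum_{j=1..k-1} phi_{k-1,j} rho(k-j)]
            / [1 - sum_{j=1..k-1} phi_{k-1,j} rho(j)],
  phi_{k,j} = phi_{k-1,j} - phi_{kk} phi_{k-1,k-j},  j = 1..k-1.
Step k = 1:
  phi_11 = rho(1) = -0.1046.
Step k = 2:
  phi_22 = [rho(2) - phi_11 rho(1)] / [1 - phi_11 rho(1)] = [-0.1464 - (-0.1046)(-0.1046)] / [1 - (-0.1046)(-0.1046)]
         = -0.15734116 / 0.98905884 = -0.159082.
  Update: phi_21 = phi_11 - phi_22 phi_11 = -0.1046 - (-0.159082)(-0.1046) = -0.12124.
Step k = 3:
  phi_33 = [rho(3) - phi_21 rho(2) - phi_22 rho(1)] / [1 - phi_21 rho(1) - phi_22 rho(2)]
    numerator   = -0.3946 - (-0.12124)(-0.1464) - (-0.159082)(-0.1046) = -0.42898947
    denominator = 1 - (-0.12124)(-0.1046) - (-0.159082)(-0.1464) = 0.96402874
  phi_33 = -0.42898947 / 0.96402874 = -0.445.
Therefore phi_{33} = -0.4450.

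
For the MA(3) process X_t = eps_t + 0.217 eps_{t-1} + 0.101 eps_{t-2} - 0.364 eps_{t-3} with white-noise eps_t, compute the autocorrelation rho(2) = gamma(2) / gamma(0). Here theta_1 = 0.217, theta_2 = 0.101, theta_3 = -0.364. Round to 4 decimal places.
\rho(2) = 0.0185

For an MA(q) process with theta_0 = 1, the autocovariance is
  gamma(k) = sigma^2 * sum_{i=0..q-k} theta_i * theta_{i+k},
and rho(k) = gamma(k) / gamma(0). Sigma^2 cancels.
  numerator   = (1)*(0.101) + (0.217)*(-0.364) = 0.022012.
  denominator = (1)^2 + (0.217)^2 + (0.101)^2 + (-0.364)^2 = 1.189786.
  rho(2) = 0.022012 / 1.189786 = 0.0185.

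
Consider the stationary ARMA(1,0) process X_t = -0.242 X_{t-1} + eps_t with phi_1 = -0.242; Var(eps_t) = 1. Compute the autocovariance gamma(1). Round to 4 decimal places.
\gamma(1) = -0.2571

Multiply the model equation by X_{t-k} and take expectations. With theta_0 = psi_0 = 1 and psi_j the MA(infinity) weights, this gives
  gamma(k) - sum_i phi_i gamma(k-i) = c_k,
  c_k = sigma^2 * sum_{j=k..q} theta_j psi_{j-k}   (c_k = 0 for k > q),
using gamma(-m) = gamma(m).
Pure AR (q = 0): c_0 = sigma^2 = 1, c_k = 0 for k >= 1.
Equations for k = 0 and k = 1 (AR order 1):
  gamma(0) = phi_1 gamma(1) + c_0
  gamma(1) = phi_1 gamma(0) + c_1
Substituting the second into the first: gamma(0) (1 - phi_1^2) = c_0 + phi_1 c_1, so
  gamma(0) = c_0 / (1 - phi_1^2) = 1 / (1 - (-0.242)^2) = 1 / 0.941436 = 1.062207.
  gamma(1) = phi_1 gamma(0) = (-0.242)(1.062207) = -0.257054.
Therefore gamma(1) = -0.2571 (to 4 decimal places).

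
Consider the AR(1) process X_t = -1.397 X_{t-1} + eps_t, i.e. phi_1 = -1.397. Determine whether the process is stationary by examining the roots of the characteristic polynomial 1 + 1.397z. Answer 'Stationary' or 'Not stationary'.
\text{Not stationary}

The AR(p) characteristic polynomial is P(z) = 1 + 1.397z.
Stationarity requires all roots to lie outside the unit circle, i.e. |z| > 1 for every root.
This is linear in z: 1 + (1.397) z = 0  =>  z = -1/(1.397) = -0.71582,  |z| = 0.71582.
Moduli of all roots: 0.7158.
All moduli strictly greater than 1? No.
Verdict: Not stationary.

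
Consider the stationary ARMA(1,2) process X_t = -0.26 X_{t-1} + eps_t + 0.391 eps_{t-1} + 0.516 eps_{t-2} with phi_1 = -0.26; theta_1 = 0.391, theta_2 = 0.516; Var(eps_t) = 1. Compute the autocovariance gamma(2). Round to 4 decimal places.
\gamma(2) = 0.4824

Multiply the model equation by X_{t-k} and take expectations. With theta_0 = psi_0 = 1 and psi_j the MA(infinity) weights, this gives
  gamma(k) - sum_i phi_i gamma(k-i) = c_k,
  c_k = sigma^2 * sum_{j=k..q} theta_j psi_{j-k}   (c_k = 0 for k > q),
using gamma(-m) = gamma(m).
psi-weights needed (psi_j = theta_j + sum_i phi_i psi_{j-i}):
  psi_1 = theta_1 + phi_1 = 0.391 + (-0.26) = 0.131
  psi_2 = theta_2 + phi_1 psi_1 = 0.516 + (-0.26)(0.131) = 0.48194
Right-hand sides:
  c_0 = sigma^2 (1 + theta_1 psi_1 + theta_2 psi_2) = 1 * (1 + (0.391)(0.131) + (0.516)(0.48194)) = 1 * 1.299902 = 1.299902
  c_1 = sigma^2 (theta_1 + theta_2 psi_1) = 1 * (0.391 + (0.516)(0.131)) = 0.458596
  c_2 = sigma^2 theta_2 = 1 * (0.516) = 0.516
Equations for k = 0 and k = 1 (AR order 1):
  gamma(0) = phi_1 gamma(1) + c_0
  gamma(1) = phi_1 gamma(0) + c_1
Substituting the second into the first: gamma(0) (1 - phi_1^2) = c_0 + phi_1 c_1, so
  gamma(0) = (c_0 + phi_1 c_1) / (1 - phi_1^2) = (1.299902 + (-0.26)(0.458596)) / (1 - (-0.26)^2) = 1.180667 / 0.9324 = 1.266267.
  gamma(1) = phi_1 gamma(0) + c_1 = (-0.26)(1.266267) + (0.458596) = 0.129367.
For k = 2: gamma(2) = phi_1 gamma(1) + c_2
  = (-0.26)(0.129367) + (0.516) = 0.482365.
Therefore gamma(2) = 0.4824 (to 4 decimal places).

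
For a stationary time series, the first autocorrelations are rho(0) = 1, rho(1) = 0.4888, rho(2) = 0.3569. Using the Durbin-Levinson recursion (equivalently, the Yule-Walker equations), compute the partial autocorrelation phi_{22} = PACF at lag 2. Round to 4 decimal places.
\phi_{22} = 0.1550

The PACF at lag k is phi_{kk}, the last component of the solution
to the Yule-Walker system G_k phi = r_k where
  (G_k)_{ij} = rho(|i - j|), (r_k)_i = rho(i), i,j = 1..k.
Equivalently, Durbin-Levinson gives phi_{kk} iteratively:
  phi_{11} = rho(1)
  phi_{kk} = [rho(k) - sum_{j=1..k-1} phi_{k-1,j} rho(k-j)]
            / [1 - sum_{j=1..k-1} phi_{k-1,j} rho(j)],
  phi_{k,j} = phi_{k-1,j} - phi_{kk} phi_{k-1,k-j},  j = 1..k-1.
Step k = 1:
  phi_11 = rho(1) = 0.4888.
Step k = 2:
  phi_22 = [rho(2) - phi_11 rho(1)] / [1 - phi_11 rho(1)] = [0.3569 - (0.4888)(0.4888)] / [1 - (0.4888)(0.4888)]
         = 0.11797456 / 0.76107456 = 0.155.
Therefore phi_{22} = 0.1550.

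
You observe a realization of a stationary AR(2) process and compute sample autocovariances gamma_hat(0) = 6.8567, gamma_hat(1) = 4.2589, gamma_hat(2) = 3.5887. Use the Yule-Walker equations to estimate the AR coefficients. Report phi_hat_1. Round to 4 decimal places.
\hat\phi_{1} = 0.4820

The Yule-Walker equations for an AR(p) process read, in matrix form,
  Gamma_p phi = r_p,   with   (Gamma_p)_{ij} = gamma(|i - j|),
                       (r_p)_i = gamma(i),   i,j = 1..p.
Substitute the sample gammas (Toeplitz matrix and right-hand side of size 2):
  Gamma_p = [[6.8567, 4.2589], [4.2589, 6.8567]]
  r_p     = [4.2589, 3.5887]
Written out:
  6.8567 phi_1 + 4.2589 phi_2 = 4.2589
  4.2589 phi_1 + 6.8567 phi_2 = 3.5887
Solve by Cramer's rule:
  det = gamma(0)^2 - gamma(1)^2 = (6.8567)^2 - (4.2589)^2 = 47.01433489 - 18.13822921 = 28.87610568
  phi_hat_1 = [gamma(1) gamma(0) - gamma(1) gamma(2)] / det = [(4.2589)(6.8567) - (4.2589)(3.5887)] / 28.87610568 = 13.9180852 / 28.87610568 = 0.482
  phi_hat_2 = [gamma(0) gamma(2) - gamma(1)^2] / det = [(6.8567)(3.5887) - (4.2589)^2] / 28.87610568 = 6.46841008 / 28.87610568 = 0.224
So phi_hat = [0.4820, 0.2240].
Therefore phi_hat_1 = 0.4820.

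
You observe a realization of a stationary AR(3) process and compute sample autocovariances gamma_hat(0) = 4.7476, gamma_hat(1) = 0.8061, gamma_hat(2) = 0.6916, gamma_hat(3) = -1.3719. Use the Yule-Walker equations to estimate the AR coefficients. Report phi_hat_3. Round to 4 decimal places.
\hat\phi_{3} = -0.3460

The Yule-Walker equations for an AR(p) process read, in matrix form,
  Gamma_p phi = r_p,   with   (Gamma_p)_{ij} = gamma(|i - j|),
                       (r_p)_i = gamma(i),   i,j = 1..p.
Substitute the sample gammas (Toeplitz matrix and right-hand side of size 3):
  Gamma_p = [[4.7476, 0.8061, 0.6916], [0.8061, 4.7476, 0.8061], [0.6916, 0.8061, 4.7476]]
  r_p     = [0.8061, 0.6916, -1.3719]
Written out (R1..R3):
  (R1) 4.7476 phi_1 + 0.8061 phi_2 + 0.6916 phi_3 = 0.8061
  (R2) 0.8061 phi_1 + 4.7476 phi_2 + 0.8061 phi_3 = 0.6916
  (R3) 0.6916 phi_1 + 0.8061 phi_2 + 4.7476 phi_3 = -1.3719
Gaussian elimination:
  R2 <- R2 - (0.8061/4.7476) R1 = R2 - (0.169791) R1:  4.610731 phi_2 + 0.688673 phi_3 = 0.554731
  R3 <- R3 - (0.6916/4.7476) R1 = R3 - (0.145674) R1:  0.688673 phi_2 + 4.646852 phi_3 = -1.489327
  R3 <- R3 - (0.688673/4.610731) R2 = R3 - (0.149363) R2:  4.54399 phi_3 = -1.572184
Back-substitution:
  phi_hat_3 = -1.572184 / 4.54399 = -0.345992
  phi_hat_2 = (0.554731 - (0.688673)(-0.345992)) / 4.610731 = 0.171991
  phi_hat_1 = (0.8061 - (0.8061)(0.171991) - (0.6916)(-0.345992)) / 4.7476 = 0.19099
So phi_hat = [0.1910, 0.1720, -0.3460].
Therefore phi_hat_3 = -0.3460.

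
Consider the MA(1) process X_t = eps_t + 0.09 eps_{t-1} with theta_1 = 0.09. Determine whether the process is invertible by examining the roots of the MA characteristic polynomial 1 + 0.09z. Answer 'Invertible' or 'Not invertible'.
\text{Invertible}

The MA(q) characteristic polynomial is P(z) = 1 + 0.09z.
Invertibility requires all roots to lie outside the unit circle, i.e. |z| > 1 for every root.
This is linear in z: 1 + (0.09) z = 0  =>  z = -1/(0.09) = -11.111111,  |z| = 11.111111.
Moduli of all roots: 11.1111.
All moduli strictly greater than 1? Yes.
Verdict: Invertible.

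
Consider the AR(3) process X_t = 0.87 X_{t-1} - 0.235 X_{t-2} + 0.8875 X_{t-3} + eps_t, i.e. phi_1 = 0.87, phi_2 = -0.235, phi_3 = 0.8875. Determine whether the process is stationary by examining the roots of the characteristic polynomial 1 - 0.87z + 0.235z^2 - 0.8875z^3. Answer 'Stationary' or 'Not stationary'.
\text{Not stationary}

The AR(p) characteristic polynomial is P(z) = 1 - 0.87z + 0.235z^2 - 0.8875z^3.
Stationarity requires all roots to lie outside the unit circle, i.e. |z| > 1 for every root.
Degree 3: look for a simple real root z0 first, then factor out (1 - z/z0) and solve the remaining quadratic.
Testing z0 = 0.8: P(0.8) = 1 + (-0.87)(0.8) + (0.235)(0.8)^2 + (-0.8875)(0.8)^3
  = 1 + (-0.696) + (0.1504) + (-0.4544) = 0.  So z_0 = 0.8 is a root, |z_0| = 0.8.
Divide out the factor (1 - 1.25 z) = (1 - z/z0) (since 1/z0 = 1.25):
  P(z) = (1 - 1.25 z)(1 + (0.38) z + (0.71) z^2)
  [check: z-coef 0.38 - (1.25) = -0.87; z^2-coef 0.71 - (1.25)(0.38) = 0.235; z^3-coef -(1.25)(0.71) = -0.8875.]
Remaining roots from the quadratic factor 1 + (0.38) z + (0.71) z^2:
  Set 1 + (0.38) z + (0.71) z^2 = 0, i.e. a z^2 + b z + c = 0 with a = 0.71, b = 0.38, c = 1.
  Discriminant D = b^2 - 4ac = (0.38)^2 - 4*(0.71)*1 = 0.1444 - (2.84) = -2.6956.
  D < 0, so the roots are the complex-conjugate pair z = (-b +/- i sqrt(-D)) / (2a) = -0.2676 +/- 1.1562i.
  For a conjugate pair |z|^2 = z * conj(z) = (product of roots) = c/a = 1/(0.71) = 1.408451, so |z| = sqrt(1.408451) = 1.1868 for both roots.
Moduli of all roots: 0.8000, 1.1868, 1.1868.
All moduli strictly greater than 1? No.
Verdict: Not stationary.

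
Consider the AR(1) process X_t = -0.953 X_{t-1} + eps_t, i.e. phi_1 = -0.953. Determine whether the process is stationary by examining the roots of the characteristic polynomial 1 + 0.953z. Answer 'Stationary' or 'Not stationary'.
\text{Stationary}

The AR(p) characteristic polynomial is P(z) = 1 + 0.953z.
Stationarity requires all roots to lie outside the unit circle, i.e. |z| > 1 for every root.
This is linear in z: 1 + (0.953) z = 0  =>  z = -1/(0.953) = -1.049318,  |z| = 1.049318.
Moduli of all roots: 1.0493.
All moduli strictly greater than 1? Yes.
Verdict: Stationary.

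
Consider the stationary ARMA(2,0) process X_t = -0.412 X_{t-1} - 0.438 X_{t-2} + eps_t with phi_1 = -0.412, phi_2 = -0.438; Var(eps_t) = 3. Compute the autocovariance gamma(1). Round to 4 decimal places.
\gamma(1) = -1.1587

Multiply the model equation by X_{t-k} and take expectations. With theta_0 = psi_0 = 1 and psi_j the MA(infinity) weights, this gives
  gamma(k) - sum_i phi_i gamma(k-i) = c_k,
  c_k = sigma^2 * sum_{j=k..q} theta_j psi_{j-k}   (c_k = 0 for k > q),
using gamma(-m) = gamma(m).
Pure AR (q = 0): c_0 = sigma^2 = 3, c_k = 0 for k >= 1.
Equations for k = 0, 1, 2 (AR order 2, c_2 = 0):
  (E0) gamma(0) = phi_1 gamma(1) + phi_2 gamma(2) + c_0
  (E1) gamma(1) = phi_1 gamma(0) + phi_2 gamma(1) + c_1
  (E2) gamma(2) = phi_1 gamma(1) + phi_2 gamma(0)
From (E1): gamma(1) = A gamma(0) + B with
  A = phi_1 / (1 - phi_2) = -0.412 / 1.438 = -0.286509,   B = c_1 / (1 - phi_2) = 0 / 1.438 = 0.
Insert (E2) into (E0): gamma(0) (1 - phi_2^2) = phi_1 (1 + phi_2) gamma(1) + c_0.
  phi_1 (1 + phi_2) = (-0.412)(0.562) = -0.231544,   1 - phi_2^2 = 0.808156.
Replace gamma(1) by A gamma(0) + B and collect gamma(0):
  gamma(0) [0.808156 - (-0.231544)(-0.286509)] = c_0 = 3
  gamma(0) * 0.741817 = 3
  gamma(0) = 3 / 0.741817 = 4.044127.
  gamma(1) = A gamma(0) = (-0.286509)(4.044127) = -1.158679.
Therefore gamma(1) = -1.1587 (to 4 decimal places).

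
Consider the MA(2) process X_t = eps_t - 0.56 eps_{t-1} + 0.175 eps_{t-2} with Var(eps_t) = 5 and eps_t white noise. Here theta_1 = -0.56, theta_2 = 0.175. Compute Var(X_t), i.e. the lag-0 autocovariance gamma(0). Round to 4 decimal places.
\gamma(0) = 6.7211

For an MA(q) process X_t = eps_t + sum_i theta_i eps_{t-i} with
Var(eps_t) = sigma^2, the variance is
  gamma(0) = sigma^2 * (1 + sum_i theta_i^2).
  sum_i theta_i^2 = (-0.56)^2 + (0.175)^2 = 0.3136 + 0.030625 = 0.344225.
  gamma(0) = 5 * (1 + 0.344225) = 5 * 1.344225 = 6.721125, which rounds to 6.7211.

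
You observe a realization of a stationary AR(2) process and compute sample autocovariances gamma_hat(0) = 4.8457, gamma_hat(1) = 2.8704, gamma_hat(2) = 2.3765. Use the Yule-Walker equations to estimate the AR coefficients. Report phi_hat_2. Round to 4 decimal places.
\hat\phi_{2} = 0.2150

The Yule-Walker equations for an AR(p) process read, in matrix form,
  Gamma_p phi = r_p,   with   (Gamma_p)_{ij} = gamma(|i - j|),
                       (r_p)_i = gamma(i),   i,j = 1..p.
Substitute the sample gammas (Toeplitz matrix and right-hand side of size 2):
  Gamma_p = [[4.8457, 2.8704], [2.8704, 4.8457]]
  r_p     = [2.8704, 2.3765]
Written out:
  4.8457 phi_1 + 2.8704 phi_2 = 2.8704
  2.8704 phi_1 + 4.8457 phi_2 = 2.3765
Solve by Cramer's rule:
  det = gamma(0)^2 - gamma(1)^2 = (4.8457)^2 - (2.8704)^2 = 23.48080849 - 8.23919616 = 15.24161233
  phi_hat_1 = [gamma(1) gamma(0) - gamma(1) gamma(2)] / det = [(2.8704)(4.8457) - (2.8704)(2.3765)] / 15.24161233 = 7.08759168 / 15.24161233 = 0.465
  phi_hat_2 = [gamma(0) gamma(2) - gamma(1)^2] / det = [(4.8457)(2.3765) - (2.8704)^2] / 15.24161233 = 3.27660989 / 15.24161233 = 0.215
So phi_hat = [0.4650, 0.2150].
Therefore phi_hat_2 = 0.2150.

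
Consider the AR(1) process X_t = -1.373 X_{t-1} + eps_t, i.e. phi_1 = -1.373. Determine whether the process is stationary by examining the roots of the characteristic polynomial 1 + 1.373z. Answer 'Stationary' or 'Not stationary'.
\text{Not stationary}

The AR(p) characteristic polynomial is P(z) = 1 + 1.373z.
Stationarity requires all roots to lie outside the unit circle, i.e. |z| > 1 for every root.
This is linear in z: 1 + (1.373) z = 0  =>  z = -1/(1.373) = -0.728332,  |z| = 0.728332.
Moduli of all roots: 0.7283.
All moduli strictly greater than 1? No.
Verdict: Not stationary.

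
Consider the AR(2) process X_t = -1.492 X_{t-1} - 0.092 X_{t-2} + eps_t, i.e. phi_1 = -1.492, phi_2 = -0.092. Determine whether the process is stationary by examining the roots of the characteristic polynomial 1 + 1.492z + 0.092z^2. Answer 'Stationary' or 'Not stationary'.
\text{Not stationary}

The AR(p) characteristic polynomial is P(z) = 1 + 1.492z + 0.092z^2.
Stationarity requires all roots to lie outside the unit circle, i.e. |z| > 1 for every root.
Set 1 + (1.492) z + (0.092) z^2 = 0, i.e. a z^2 + b z + c = 0 with a = 0.092, b = 1.492, c = 1.
Discriminant D = b^2 - 4ac = (1.492)^2 - 4*(0.092)*1 = 2.226064 - (0.368) = 1.858064.
D >= 0, so the roots are real: z = (-b +/- sqrt(D)) / (2a) = (-1.492 +/- 1.363108) / (0.184).
  z_1 = (-1.492 + 1.363108) / (0.184) = -0.7005,   |z_1| = 0.7005.
  z_2 = (-1.492 - 1.363108) / (0.184) = -15.5169,   |z_2| = 15.5169.
Moduli of all roots: 0.7005, 15.5169.
All moduli strictly greater than 1? No.
Verdict: Not stationary.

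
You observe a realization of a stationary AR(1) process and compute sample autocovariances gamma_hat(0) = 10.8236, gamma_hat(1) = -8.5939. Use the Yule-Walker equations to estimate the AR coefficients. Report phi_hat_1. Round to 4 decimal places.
\hat\phi_{1} = -0.7940

The Yule-Walker equations for an AR(p) process read, in matrix form,
  Gamma_p phi = r_p,   with   (Gamma_p)_{ij} = gamma(|i - j|),
                       (r_p)_i = gamma(i),   i,j = 1..p.
Substitute the sample gammas (Toeplitz matrix and right-hand side of size 1):
  Gamma_p = [[10.8236]]
  r_p     = [-8.5939]
With p = 1 this is the single equation gamma(0) phi_1 = gamma(1):
  phi_hat_1 = gamma(1) / gamma(0) = -8.5939 / 10.8236 = -0.7940.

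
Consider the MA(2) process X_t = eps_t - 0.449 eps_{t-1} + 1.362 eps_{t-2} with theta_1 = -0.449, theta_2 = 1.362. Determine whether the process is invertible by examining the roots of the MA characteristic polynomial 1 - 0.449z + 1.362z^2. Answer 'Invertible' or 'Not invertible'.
\text{Not invertible}

The MA(q) characteristic polynomial is P(z) = 1 - 0.449z + 1.362z^2.
Invertibility requires all roots to lie outside the unit circle, i.e. |z| > 1 for every root.
Set 1 + (-0.449) z + (1.362) z^2 = 0, i.e. a z^2 + b z + c = 0 with a = 1.362, b = -0.449, c = 1.
Discriminant D = b^2 - 4ac = (-0.449)^2 - 4*(1.362)*1 = 0.201601 - (5.448) = -5.246399.
D < 0, so the roots are the complex-conjugate pair z = (-b +/- i sqrt(-D)) / (2a) = 0.1648 +/- 0.8409i.
For a conjugate pair |z|^2 = z * conj(z) = (product of roots) = c/a = 1/(1.362) = 0.734214, so |z| = sqrt(0.734214) = 0.8569 for both roots.
Moduli of all roots: 0.8569, 0.8569.
All moduli strictly greater than 1? No.
Verdict: Not invertible.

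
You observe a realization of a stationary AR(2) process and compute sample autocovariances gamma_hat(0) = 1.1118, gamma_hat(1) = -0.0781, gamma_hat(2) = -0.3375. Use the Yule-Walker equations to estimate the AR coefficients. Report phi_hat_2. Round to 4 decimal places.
\hat\phi_{2} = -0.3100

The Yule-Walker equations for an AR(p) process read, in matrix form,
  Gamma_p phi = r_p,   with   (Gamma_p)_{ij} = gamma(|i - j|),
                       (r_p)_i = gamma(i),   i,j = 1..p.
Substitute the sample gammas (Toeplitz matrix and right-hand side of size 2):
  Gamma_p = [[1.1118, -0.0781], [-0.0781, 1.1118]]
  r_p     = [-0.0781, -0.3375]
Written out:
  1.1118 phi_1 - 0.0781 phi_2 = -0.0781
  -0.0781 phi_1 + 1.1118 phi_2 = -0.3375
Solve by Cramer's rule:
  det = gamma(0)^2 - gamma(1)^2 = (1.1118)^2 - (-0.0781)^2 = 1.23609924 - 0.00609961 = 1.22999963
  phi_hat_1 = [gamma(1) gamma(0) - gamma(1) gamma(2)] / det = [(-0.0781)(1.1118) - (-0.0781)(-0.3375)] / 1.22999963 = -0.11319033 / 1.22999963 = -0.092
  phi_hat_2 = [gamma(0) gamma(2) - gamma(1)^2] / det = [(1.1118)(-0.3375) - (-0.0781)^2] / 1.22999963 = -0.38133211 / 1.22999963 = -0.31
So phi_hat = [-0.0920, -0.3100].
Therefore phi_hat_2 = -0.3100.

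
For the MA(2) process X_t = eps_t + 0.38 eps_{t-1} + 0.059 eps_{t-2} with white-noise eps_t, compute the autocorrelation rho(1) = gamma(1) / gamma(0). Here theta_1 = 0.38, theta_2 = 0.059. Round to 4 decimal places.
\rho(1) = 0.3506

For an MA(q) process with theta_0 = 1, the autocovariance is
  gamma(k) = sigma^2 * sum_{i=0..q-k} theta_i * theta_{i+k},
and rho(k) = gamma(k) / gamma(0). Sigma^2 cancels.
  numerator   = (1)*(0.38) + (0.38)*(0.059) = 0.40242.
  denominator = (1)^2 + (0.38)^2 + (0.059)^2 = 1.147881.
  rho(1) = 0.40242 / 1.147881 = 0.3506.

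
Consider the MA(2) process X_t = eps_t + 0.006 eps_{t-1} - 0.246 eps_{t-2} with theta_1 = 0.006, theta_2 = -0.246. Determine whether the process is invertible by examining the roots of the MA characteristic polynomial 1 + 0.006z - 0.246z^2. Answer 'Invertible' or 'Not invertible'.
\text{Invertible}

The MA(q) characteristic polynomial is P(z) = 1 + 0.006z - 0.246z^2.
Invertibility requires all roots to lie outside the unit circle, i.e. |z| > 1 for every root.
Set 1 + (0.006) z + (-0.246) z^2 = 0, i.e. a z^2 + b z + c = 0 with a = -0.246, b = 0.006, c = 1.
Discriminant D = b^2 - 4ac = (0.006)^2 - 4*(-0.246)*1 = 0.000036 - (-0.984) = 0.984036.
D >= 0, so the roots are real: z = (-b +/- sqrt(D)) / (2a) = (-0.006 +/- 0.991986) / (-0.492).
  z_1 = (-0.006 + 0.991986) / (-0.492) = -2.004,   |z_1| = 2.004.
  z_2 = (-0.006 - 0.991986) / (-0.492) = 2.0284,   |z_2| = 2.0284.
Moduli of all roots: 2.0040, 2.0284.
All moduli strictly greater than 1? Yes.
Verdict: Invertible.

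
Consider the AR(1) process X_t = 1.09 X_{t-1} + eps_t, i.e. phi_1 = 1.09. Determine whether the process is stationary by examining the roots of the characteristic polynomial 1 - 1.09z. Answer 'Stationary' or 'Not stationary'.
\text{Not stationary}

The AR(p) characteristic polynomial is P(z) = 1 - 1.09z.
Stationarity requires all roots to lie outside the unit circle, i.e. |z| > 1 for every root.
This is linear in z: 1 + (-1.09) z = 0  =>  z = -1/(-1.09) = 0.917431,  |z| = 0.917431.
Moduli of all roots: 0.9174.
All moduli strictly greater than 1? No.
Verdict: Not stationary.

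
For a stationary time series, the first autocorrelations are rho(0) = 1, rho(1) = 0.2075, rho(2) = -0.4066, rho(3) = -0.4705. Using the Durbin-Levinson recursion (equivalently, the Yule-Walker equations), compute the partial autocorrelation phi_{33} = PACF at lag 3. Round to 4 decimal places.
\phi_{33} = -0.3339

The PACF at lag k is phi_{kk}, the last component of the solution
to the Yule-Walker system G_k phi = r_k where
  (G_k)_{ij} = rho(|i - j|), (r_k)_i = rho(i), i,j = 1..k.
Equivalently, Durbin-Levinson gives phi_{kk} iteratively:
  phi_{11} = rho(1)
  phi_{kk} = [rho(k) - sum_{j=1..k-1} phi_{k-1,j} rho(k-j)]
            / [1 - sum_{j=1..k-1} phi_{k-1,j} rho(j)],
  phi_{k,j} = phi_{k-1,j} - phi_{kk} phi_{k-1,k-j},  j = 1..k-1.
Step k = 1:
  phi_11 = rho(1) = 0.2075.
Step k = 2:
  phi_22 = [rho(2) - phi_11 rho(1)] / [1 - phi_11 rho(1)] = [-0.4066 - (0.2075)(0.2075)] / [1 - (0.2075)(0.2075)]
         = -0.44965625 / 0.95694375 = -0.469888.
  Update: phi_21 = phi_11 - phi_22 phi_11 = 0.2075 - (-0.469888)(0.2075) = 0.305002.
Step k = 3:
  phi_33 = [rho(3) - phi_21 rho(2) - phi_22 rho(1)] / [1 - phi_21 rho(1) - phi_22 rho(2)]
    numerator   = -0.4705 - (0.305002)(-0.4066) - (-0.469888)(0.2075) = -0.24898457
    denominator = 1 - (0.305002)(0.2075) - (-0.469888)(-0.4066) = 0.74565574
  phi_33 = -0.24898457 / 0.74565574 = -0.3339.
Therefore phi_{33} = -0.3339.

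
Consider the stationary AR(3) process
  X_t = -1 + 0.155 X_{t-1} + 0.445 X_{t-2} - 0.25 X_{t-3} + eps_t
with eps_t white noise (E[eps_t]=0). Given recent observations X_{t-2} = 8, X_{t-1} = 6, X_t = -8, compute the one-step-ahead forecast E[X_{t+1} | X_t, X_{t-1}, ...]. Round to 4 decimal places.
E[X_{t+1} \mid \mathcal F_t] = -1.5700

For an AR(p) model X_t = c + sum_i phi_i X_{t-i} + eps_t, the
one-step-ahead conditional mean is
  E[X_{t+1} | X_t, ...] = c + sum_i phi_i X_{t+1-i}.
Substitute known values:
  E[X_{t+1} | ...] = -1 + (0.155) * (-8) + (0.445) * (6) + (-0.25) * (8)
                   = -1.5700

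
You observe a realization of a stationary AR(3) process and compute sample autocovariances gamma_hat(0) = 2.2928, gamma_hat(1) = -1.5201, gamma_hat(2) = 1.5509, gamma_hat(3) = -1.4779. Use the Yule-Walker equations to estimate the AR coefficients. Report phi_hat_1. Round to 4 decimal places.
\hat\phi_{1} = -0.2860

The Yule-Walker equations for an AR(p) process read, in matrix form,
  Gamma_p phi = r_p,   with   (Gamma_p)_{ij} = gamma(|i - j|),
                       (r_p)_i = gamma(i),   i,j = 1..p.
Substitute the sample gammas (Toeplitz matrix and right-hand side of size 3):
  Gamma_p = [[2.2928, -1.5201, 1.5509], [-1.5201, 2.2928, -1.5201], [1.5509, -1.5201, 2.2928]]
  r_p     = [-1.5201, 1.5509, -1.4779]
Written out (R1..R3):
  (R1) 2.2928 phi_1 - 1.5201 phi_2 + 1.5509 phi_3 = -1.5201
  (R2) -1.5201 phi_1 + 2.2928 phi_2 - 1.5201 phi_3 = 1.5509
  (R3) 1.5509 phi_1 - 1.5201 phi_2 + 2.2928 phi_3 = -1.4779
Gaussian elimination:
  R2 <- R2 - (-1.5201/2.2928) R1 = R2 - (-0.662988) R1:  1.284991 phi_2 - 0.491871 phi_3 = 0.543091
  R3 <- R3 - (1.5509/2.2928) R1 = R3 - (0.676422) R1:  -0.491871 phi_2 + 1.243737 phi_3 = -0.449671
  R3 <- R3 - (-0.491871/1.284991) R2 = R3 - (-0.382782) R2:  1.055458 phi_3 = -0.241786
Back-substitution:
  phi_hat_3 = -0.241786 / 1.055458 = -0.229081
  phi_hat_2 = (0.543091 - (-0.491871)(-0.229081)) / 1.284991 = 0.334954
  phi_hat_1 = (-1.5201 - (-1.5201)(0.334954) - (1.5509)(-0.229081)) / 2.2928 = -0.285962
So phi_hat = [-0.2860, 0.3350, -0.2291].
Therefore phi_hat_1 = -0.2860.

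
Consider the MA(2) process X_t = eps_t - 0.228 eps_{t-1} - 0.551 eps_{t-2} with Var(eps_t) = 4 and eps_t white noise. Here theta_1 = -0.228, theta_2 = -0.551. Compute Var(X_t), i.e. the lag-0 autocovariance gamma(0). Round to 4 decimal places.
\gamma(0) = 5.4223

For an MA(q) process X_t = eps_t + sum_i theta_i eps_{t-i} with
Var(eps_t) = sigma^2, the variance is
  gamma(0) = sigma^2 * (1 + sum_i theta_i^2).
  sum_i theta_i^2 = (-0.228)^2 + (-0.551)^2 = 0.051984 + 0.303601 = 0.355585.
  gamma(0) = 4 * (1 + 0.355585) = 4 * 1.355585 = 5.42234, which rounds to 5.4223.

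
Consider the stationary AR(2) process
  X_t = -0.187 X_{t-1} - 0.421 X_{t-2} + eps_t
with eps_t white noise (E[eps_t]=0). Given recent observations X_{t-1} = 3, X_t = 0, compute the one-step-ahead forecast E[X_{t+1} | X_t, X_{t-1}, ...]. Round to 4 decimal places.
E[X_{t+1} \mid \mathcal F_t] = -1.2630

For an AR(p) model X_t = c + sum_i phi_i X_{t-i} + eps_t, the
one-step-ahead conditional mean is
  E[X_{t+1} | X_t, ...] = c + sum_i phi_i X_{t+1-i}.
Substitute known values:
  E[X_{t+1} | ...] = (-0.187) * (0) + (-0.421) * (3)
                   = -1.2630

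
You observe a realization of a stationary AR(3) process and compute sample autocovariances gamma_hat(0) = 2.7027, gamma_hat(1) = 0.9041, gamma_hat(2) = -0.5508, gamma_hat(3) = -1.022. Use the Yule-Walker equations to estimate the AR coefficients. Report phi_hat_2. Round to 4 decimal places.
\hat\phi_{2} = -0.2580

The Yule-Walker equations for an AR(p) process read, in matrix form,
  Gamma_p phi = r_p,   with   (Gamma_p)_{ij} = gamma(|i - j|),
                       (r_p)_i = gamma(i),   i,j = 1..p.
Substitute the sample gammas (Toeplitz matrix and right-hand side of size 3):
  Gamma_p = [[2.7027, 0.9041, -0.5508], [0.9041, 2.7027, 0.9041], [-0.5508, 0.9041, 2.7027]]
  r_p     = [0.9041, -0.5508, -1.022]
Written out (R1..R3):
  (R1) 2.7027 phi_1 + 0.9041 phi_2 - 0.5508 phi_3 = 0.9041
  (R2) 0.9041 phi_1 + 2.7027 phi_2 + 0.9041 phi_3 = -0.5508
  (R3) -0.5508 phi_1 + 0.9041 phi_2 + 2.7027 phi_3 = -1.022
Gaussian elimination:
  R2 <- R2 - (0.9041/2.7027) R1 = R2 - (0.334517) R1:  2.400263 phi_2 + 1.088352 phi_3 = -0.853237
  R3 <- R3 - (-0.5508/2.7027) R1 = R3 - (-0.203796) R1:  1.088352 phi_2 + 2.590449 phi_3 = -0.837748
  R3 <- R3 - (1.088352/2.400263) R2 = R3 - (0.45343) R2:  2.096957 phi_3 = -0.450864
Back-substitution:
  phi_hat_3 = -0.450864 / 2.096957 = -0.215009
  phi_hat_2 = (-0.853237 - (1.088352)(-0.215009)) / 2.400263 = -0.257985
  phi_hat_1 = (0.9041 - (0.9041)(-0.257985) - (-0.5508)(-0.215009)) / 2.7027 = 0.377
So phi_hat = [0.3770, -0.2580, -0.2150].
Therefore phi_hat_2 = -0.2580.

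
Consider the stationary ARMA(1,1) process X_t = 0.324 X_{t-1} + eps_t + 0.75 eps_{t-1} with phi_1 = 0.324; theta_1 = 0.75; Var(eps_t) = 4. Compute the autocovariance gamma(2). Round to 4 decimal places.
\gamma(2) = 1.9331

Multiply the model equation by X_{t-k} and take expectations. With theta_0 = psi_0 = 1 and psi_j the MA(infinity) weights, this gives
  gamma(k) - sum_i phi_i gamma(k-i) = c_k,
  c_k = sigma^2 * sum_{j=k..q} theta_j psi_{j-k}   (c_k = 0 for k > q),
using gamma(-m) = gamma(m).
psi-weights needed (psi_j = theta_j + sum_i phi_i psi_{j-i}):
  psi_1 = theta_1 + phi_1 = 0.75 + (0.324) = 1.074
Right-hand sides:
  c_0 = sigma^2 (1 + theta_1 psi_1) = 4 * (1 + (0.75)(1.074)) = 4 * 1.8055 = 7.222
  c_1 = sigma^2 theta_1 = 4 * (0.75) = 3
  c_2 = 0
Equations for k = 0 and k = 1 (AR order 1):
  gamma(0) = phi_1 gamma(1) + c_0
  gamma(1) = phi_1 gamma(0) + c_1
Substituting the second into the first: gamma(0) (1 - phi_1^2) = c_0 + phi_1 c_1, so
  gamma(0) = (c_0 + phi_1 c_1) / (1 - phi_1^2) = (7.222 + (0.324)(3)) / (1 - (0.324)^2) = 8.194 / 0.895024 = 9.155062.
  gamma(1) = phi_1 gamma(0) + c_1 = (0.324)(9.155062) + (3) = 5.96624.
For k = 2 (> q): gamma(2) = phi_1 gamma(1) = (0.324)(5.96624) = 1.933062.
Therefore gamma(2) = 1.9331 (to 4 decimal places).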